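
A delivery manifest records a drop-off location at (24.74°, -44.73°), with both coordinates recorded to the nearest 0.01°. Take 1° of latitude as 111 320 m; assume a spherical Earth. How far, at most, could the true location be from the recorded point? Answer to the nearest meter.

752 meters

Rounding to 2 decimal places leaves each coordinate within ±0.005° of the true value.
Latitude error → 0.005 × 111320 = 556.6 m along the meridian.
East–west component at 24.74°: 0.005° × 111320 × cos 24.74° ≈ 0.005 × 101103 ≈ 505.513 m.
Worst case both components are at the extreme and orthogonal: √(556.6² + 505.513²) ≈ 751.896 m.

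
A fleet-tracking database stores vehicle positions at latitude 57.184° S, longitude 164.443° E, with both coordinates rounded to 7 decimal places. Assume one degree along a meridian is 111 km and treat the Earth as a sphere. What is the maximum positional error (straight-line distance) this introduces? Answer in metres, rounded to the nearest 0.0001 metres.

0.0063 metres

Rounding to 7 decimal places leaves each coordinate within ±5e-08° of the true value.
North–south component: 5e-08° × 111000 = 0.00555 m.
East–west component at 57.184°: 5e-08° × 111000 × cos 57.184° ≈ 5e-08 × 60155.7 ≈ 0.00300778 m.
Combining orthogonally: (0.00555² + 0.00300778²)^½ ≈ 0.00631263 m.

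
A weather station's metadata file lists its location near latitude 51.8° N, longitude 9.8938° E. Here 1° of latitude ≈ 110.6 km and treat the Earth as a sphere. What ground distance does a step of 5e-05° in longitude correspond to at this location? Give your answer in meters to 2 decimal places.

5e-05° of longitude at 51.8° is 5e-05 × 110600 × cos 51.8° ≈ 5e-05 × 68396 = 3.4198 m.

3.42 meters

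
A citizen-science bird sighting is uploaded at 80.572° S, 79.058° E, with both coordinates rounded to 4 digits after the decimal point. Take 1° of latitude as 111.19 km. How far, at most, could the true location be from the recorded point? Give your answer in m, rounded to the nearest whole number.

6 m

Rounding to 4 decimal places leaves each coordinate within ±5e-05° of the true value.
Latitude error → 5e-05 × 111190 = 5.5595 m along the meridian.
East–west component at 80.572°: 5e-05° × 111190 × cos 80.572° ≈ 5e-05 × 18213.8 ≈ 0.910691 m.
Combining orthogonally: (5.5595² + 0.910691²)^½ ≈ 5.6336 m.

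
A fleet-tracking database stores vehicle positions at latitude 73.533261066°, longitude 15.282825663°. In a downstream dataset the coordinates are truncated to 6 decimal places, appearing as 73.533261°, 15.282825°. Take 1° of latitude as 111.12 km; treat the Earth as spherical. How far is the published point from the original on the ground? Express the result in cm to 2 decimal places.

The latitude changed by +0.000000066° and the longitude by +0.000000663°.
North–south shift: 0.000000066 × 111120 = 0.00733392 m.
East–west at this latitude: 0.000000663° × 111120 × cos 73.5333° ≈ 0.000000663 × 31497.9 = 0.0208831 m.
Hypotenuse of the two orthogonal shifts: √(0.00733392² + 0.0208831²) = 0.0221335 m.
That is 0.0221335 m = 2.2133 cm.

2.21 cm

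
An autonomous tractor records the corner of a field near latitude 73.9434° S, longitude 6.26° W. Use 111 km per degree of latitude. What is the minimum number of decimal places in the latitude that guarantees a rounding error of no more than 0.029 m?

7

One degree of latitude covers 111000 m.
With N decimal places the half-ulp bound is 0.5·10⁻ᴺ°, or 0.5·10⁻ᴺ × 111000 m on the ground.
Need 0.5 × 111000 × 10⁻ᴺ ≤ 0.029 → 10⁻ᴺ ≤ 5.225e-07, so N ≥ 6.28.
So 7 decimal places suffice (0.00555 m); 6 would allow up to 0.0555 m.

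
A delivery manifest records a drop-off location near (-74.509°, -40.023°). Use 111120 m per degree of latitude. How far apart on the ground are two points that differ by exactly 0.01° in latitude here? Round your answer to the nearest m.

1111 m

0.01° × 111120 m/° = 1111.2 m.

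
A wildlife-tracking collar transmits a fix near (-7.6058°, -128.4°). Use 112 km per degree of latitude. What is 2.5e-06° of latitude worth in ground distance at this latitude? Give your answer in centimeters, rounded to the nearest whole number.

28 centimeters

Along a meridian 2.5e-06° is 2.5e-06 × 112000 = 0.28 m.
That is 0.28 m = 28 cm.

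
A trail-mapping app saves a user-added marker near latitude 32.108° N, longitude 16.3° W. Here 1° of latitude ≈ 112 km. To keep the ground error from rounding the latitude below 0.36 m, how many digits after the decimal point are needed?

6 decimal places

One degree of latitude covers 112000 m.
With N decimal places the half-ulp bound is 0.5·10⁻ᴺ°, or 0.5·10⁻ᴺ × 112000 m on the ground.
Need 0.5 × 112000 × 10⁻ᴺ ≤ 0.36 → 10⁻ᴺ ≤ 6.429e-06, so N ≥ 5.19.
At 5 places the error can reach 0.56 m, but 6 places keeps it to 0.056 m.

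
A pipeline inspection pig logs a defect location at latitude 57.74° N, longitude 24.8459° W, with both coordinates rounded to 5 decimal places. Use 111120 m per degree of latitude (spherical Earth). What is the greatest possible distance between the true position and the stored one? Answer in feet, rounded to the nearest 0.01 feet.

Rounding to 5 decimal places leaves each coordinate within ±5e-06° of the true value.
N–S: 5e-06° × 111120 m/° = 0.5556 m.
E–W at 57.74°: 5e-06° × 111120 × cos 57.74° = 5e-06 × 111120 × 0.5338 ≈ 0.296558 m.
Combining orthogonally: (0.5556² + 0.296558²)^½ ≈ 0.629792 m.
Converting: 0.629792 m × 3.2808 ft/m ≈ 2.0662 ft.

2.07 feet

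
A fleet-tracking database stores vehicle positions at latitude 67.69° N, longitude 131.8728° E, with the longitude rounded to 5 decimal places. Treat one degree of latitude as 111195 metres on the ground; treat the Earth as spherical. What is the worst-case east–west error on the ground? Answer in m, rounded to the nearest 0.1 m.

Rounding to 5 decimal places leaves the longitude within ±5e-06° of the true value.
One degree of longitude at 67.69° is 111195 × cos 67.69° ≈ 111195 × 0.3796 = 42211.6 m.
So at most 5e-06° × 42211.6 ≈ 0.211058 m east–west.

0.2 m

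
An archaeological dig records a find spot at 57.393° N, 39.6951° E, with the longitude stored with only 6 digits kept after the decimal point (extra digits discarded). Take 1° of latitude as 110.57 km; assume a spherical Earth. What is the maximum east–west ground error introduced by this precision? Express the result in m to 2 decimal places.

0.06 m

Truncating at 6 decimal places can drop up to a full unit in the last place, so the longitude may be off by as much as 1e-06°.
At latitude 57.393° a degree of longitude spans 110570 m × cos 57.393° = 110570 × 0.5389 ≈ 59583.3 m.
East–west error: 1e-06° × 59583.3 m/° ≈ 0.0595833 m.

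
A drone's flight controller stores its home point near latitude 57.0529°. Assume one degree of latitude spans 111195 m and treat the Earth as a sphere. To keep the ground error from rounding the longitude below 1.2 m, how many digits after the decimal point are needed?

At 57.0529° one degree of longitude covers 111195 × cos 57.0529° ≈ 111195 × 0.5439 ≈ 60475 m.
With N decimal places the half-ulp bound is 0.5·10⁻ᴺ°, or 0.5·10⁻ᴺ × 60475 m on the ground.
Setting 30237.5 × 10⁻ᴺ ≤ 1.2 gives 10ᴺ ≥ 2.52e+04, i.e. N ≥ 4.40.
At 4 places the error can reach 3.02 m, but 5 places keeps it to 0.302 m.

5 decimal places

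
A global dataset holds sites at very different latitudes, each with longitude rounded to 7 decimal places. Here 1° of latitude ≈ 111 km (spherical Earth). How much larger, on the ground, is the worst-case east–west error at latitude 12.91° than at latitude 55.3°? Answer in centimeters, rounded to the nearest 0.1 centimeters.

Rounding to 7 decimal places leaves the longitude within ±5e-08° of the true value.
Error at 12.91° = 5e-08° × 111000 × cos 12.91° ≈ 0.00555 × 0.9747 = 0.0054097 m.
At 55.3°: 5e-08° × 111000 × cos 55.3° = 5e-08 × 111000 × 0.5693 ≈ 0.0031595 m.
So the lower-latitude error exceeds the higher by 0.0054097 − 0.0031595 = 0.0022502 m.
That is 0.00225021 m = 0.22502 cm.

0.2 centimeters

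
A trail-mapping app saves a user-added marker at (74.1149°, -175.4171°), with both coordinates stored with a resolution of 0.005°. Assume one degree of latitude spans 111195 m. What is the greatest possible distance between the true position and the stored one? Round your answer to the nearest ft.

With a 0.005° grid the true value lies within half a step, ±0.005°/2 = ±0.0025°, of the stored one.
Latitude error → 0.0025 × 111195 = 277.988 m along the meridian.
E–W at 74.1149°: 0.0025° × 111195 × cos 74.1149° = 0.0025 × 111195 × 0.2737 ≈ 76.0877 m.
Combining orthogonally: (277.988² + 76.0877²)^½ ≈ 288.212 m.
In feet: 288.212 m ÷ 0.3048 ≈ 945.58 ft.

946 ft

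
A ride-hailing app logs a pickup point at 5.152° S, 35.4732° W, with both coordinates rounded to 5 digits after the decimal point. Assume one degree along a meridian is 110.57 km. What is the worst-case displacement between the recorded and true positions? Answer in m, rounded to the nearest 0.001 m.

0.780 m

Rounding to 5 decimal places leaves each coordinate within ±5e-06° of the true value.
North–south component: 5e-06° × 110570 = 0.55285 m.
Longitude error → 5e-06 × 110570 × cos 5.152° = 5e-06 × 110570 × 0.9960 ≈ 0.550616 m.
The two errors are perpendicular, so the maximum displacement is √(0.55285² + 0.550616²) ≈ 0.78027 m.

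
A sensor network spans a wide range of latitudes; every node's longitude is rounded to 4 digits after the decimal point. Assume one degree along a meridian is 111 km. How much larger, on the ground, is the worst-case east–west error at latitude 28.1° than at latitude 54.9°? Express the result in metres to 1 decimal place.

Rounding to 4 decimal places leaves the longitude within ±5e-05° of the true value.
At 28.1°: 5e-05° × 111000 × cos 28.1° = 5e-05 × 111000 × 0.8821 ≈ 4.8958 m.
At 54.9°: 5e-05° × 111000 × cos 54.9° = 5e-05 × 111000 × 0.5750 ≈ 3.1913 m.
So the lower-latitude error exceeds the higher by 4.8958 − 3.1913 = 1.7045 m.

1.7 metres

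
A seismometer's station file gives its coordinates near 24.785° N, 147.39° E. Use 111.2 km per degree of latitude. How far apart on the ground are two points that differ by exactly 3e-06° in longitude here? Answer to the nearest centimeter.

30 centimeters

At 24.785° a degree of longitude is 111200 × cos 24.785° ≈ 100957 m, so 3e-06° corresponds to 0.302871 m.
That is 0.302871 m = 30.287 cm.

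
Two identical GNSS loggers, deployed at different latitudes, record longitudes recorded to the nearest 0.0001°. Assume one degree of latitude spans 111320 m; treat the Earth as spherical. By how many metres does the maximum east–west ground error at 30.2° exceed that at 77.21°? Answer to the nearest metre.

Rounding to 4 decimal places leaves the longitude within ±5e-05° of the true value.
Error at 30.2° = 5e-05° × 111320 × cos 30.2° ≈ 5.566 × 0.8643 = 4.8106 m.
At 77.21°: 5e-05° × 111320 × cos 77.21° = 5e-05 × 111320 × 0.2214 ≈ 1.2322 m.
Difference: 4.8106 − 1.2322 = 3.5784 m.

4 metres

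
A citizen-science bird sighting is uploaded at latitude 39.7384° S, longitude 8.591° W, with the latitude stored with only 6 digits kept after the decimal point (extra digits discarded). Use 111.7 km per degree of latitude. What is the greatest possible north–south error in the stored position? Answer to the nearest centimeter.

Truncating at 6 decimal places can drop up to a full unit in the last place, so the latitude may be off by as much as 1e-06°.
North–south distance: 1e-06° × 111700 m/° = 0.1117 m.
That is 0.1117 m = 11.17 cm.

11 centimeters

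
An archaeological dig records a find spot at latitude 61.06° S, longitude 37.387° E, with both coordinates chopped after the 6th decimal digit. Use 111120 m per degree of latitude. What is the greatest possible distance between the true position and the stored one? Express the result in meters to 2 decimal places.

0.12 meters

Truncating at 6 decimal places can drop up to a full unit in the last place, so each coordinate may be off by as much as 1e-06°.
North–south component: 1e-06° × 111120 = 0.11112 m.
E–W at 61.06°: 1e-06° × 111120 × cos 61.06° = 1e-06 × 111120 × 0.4839 ≈ 0.0537702 m.
The two errors are perpendicular, so the maximum displacement is √(0.11112² + 0.0537702²) ≈ 0.123446 m.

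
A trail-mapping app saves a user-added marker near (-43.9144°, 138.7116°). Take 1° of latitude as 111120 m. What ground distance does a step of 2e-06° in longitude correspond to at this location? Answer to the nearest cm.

2e-06° of longitude at 43.9144° is 2e-06 × 111120 × cos 43.9144° ≈ 2e-06 × 80048.3 = 0.160097 m.
That is 0.160097 m = 16.01 cm.

16 cm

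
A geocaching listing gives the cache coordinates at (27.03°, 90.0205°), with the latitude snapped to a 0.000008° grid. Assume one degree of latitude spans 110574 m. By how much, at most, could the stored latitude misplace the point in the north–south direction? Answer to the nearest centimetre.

44 centimetres

With a 0.000008° grid the true value lies within half a step, ±0.000008°/2 = ±4e-06°, of the stored one.
Along the meridian that is 4e-06° × 110574 m/° = 0.442296 m.
That is 0.442296 m = 44.23 cm.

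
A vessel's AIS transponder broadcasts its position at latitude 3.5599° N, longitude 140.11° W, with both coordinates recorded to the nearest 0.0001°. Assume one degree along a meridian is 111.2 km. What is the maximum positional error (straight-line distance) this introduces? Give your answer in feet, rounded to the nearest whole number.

Rounding to 4 decimal places leaves each coordinate within ±5e-05° of the true value.
Latitude error → 5e-05 × 111200 = 5.56 m along the meridian.
East–west component at 3.5599°: 5e-05° × 111200 × cos 3.5599° ≈ 5e-05 × 110985 ≈ 5.54927 m.
Worst case both components are at the extreme and orthogonal: √(5.56² + 5.54927²) ≈ 7.85544 m.
In feet: 7.85544 m ÷ 0.3048 ≈ 25.772 ft.

26 feet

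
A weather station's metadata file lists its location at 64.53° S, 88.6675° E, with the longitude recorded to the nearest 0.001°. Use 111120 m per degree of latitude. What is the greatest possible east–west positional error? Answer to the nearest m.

Rounding to 3 decimal places leaves the longitude within ±0.0005° of the true value.
Parallels shrink by cos φ, so at 64.53° a degree of longitude is 111120 × 0.4300 ≈ 47785.9 m.
Maximum E–W displacement: 0.0005 × 47785.9 = 23.8929 m.

24 m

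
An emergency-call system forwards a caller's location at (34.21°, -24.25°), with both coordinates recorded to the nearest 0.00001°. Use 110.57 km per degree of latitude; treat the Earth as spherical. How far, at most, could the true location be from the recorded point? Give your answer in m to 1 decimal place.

0.7 m

Rounding to 5 decimal places leaves each coordinate within ±5e-06° of the true value.
N–S: 5e-06° × 110570 m/° = 0.55285 m.
East–west component at 34.21°: 5e-06° × 110570 × cos 34.21° ≈ 5e-06 × 91439.5 ≈ 0.457197 m.
Combining orthogonally: (0.55285² + 0.457197²)^½ ≈ 0.717407 m.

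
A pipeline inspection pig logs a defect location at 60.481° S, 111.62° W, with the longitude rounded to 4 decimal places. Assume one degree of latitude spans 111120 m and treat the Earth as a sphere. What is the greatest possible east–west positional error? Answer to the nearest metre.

3 metres

Rounding to 4 decimal places leaves the longitude within ±5e-05° of the true value.
One degree of longitude at 60.481° is 111120 × cos 60.481° ≈ 111120 × 0.4927 = 54750.2 m.
So at most 5e-05° × 54750.2 ≈ 2.73751 m east–west.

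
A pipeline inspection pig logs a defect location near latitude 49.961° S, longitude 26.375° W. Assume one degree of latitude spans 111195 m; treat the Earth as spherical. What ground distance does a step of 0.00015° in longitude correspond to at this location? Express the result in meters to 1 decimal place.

One degree of longitude here spans 111195 × cos 49.961° = 111195 × 0.6433 ≈ 71532.7 m; 0.00015° of that is 10.7299 m.

10.7 meters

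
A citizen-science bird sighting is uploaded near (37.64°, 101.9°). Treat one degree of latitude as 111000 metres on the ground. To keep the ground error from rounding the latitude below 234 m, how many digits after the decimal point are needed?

One degree of latitude covers 111000 m.
Rounding to N decimal places gives at most 0.5 × 10⁻ᴺ degrees of error, i.e. 0.5 × 10⁻ᴺ × 111000 m.
Need 0.5 × 111000 × 10⁻ᴺ ≤ 234 → 10⁻ᴺ ≤ 4.216e-03, so N ≥ 2.38.
N = 2 would give 555 m (too coarse); N = 3 gives 55.5 m ≤ 234 m.

3 decimal places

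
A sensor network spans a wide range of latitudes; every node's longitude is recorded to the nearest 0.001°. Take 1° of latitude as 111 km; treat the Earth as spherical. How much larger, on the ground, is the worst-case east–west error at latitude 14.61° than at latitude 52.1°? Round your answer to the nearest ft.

64 ft

Rounding to 3 decimal places leaves the longitude within ±0.0005° of the true value.
Error at 14.61° = 0.0005° × 111000 × cos 14.61° ≈ 55.5 × 0.9677 = 53.705 m.
At 52.1°: 0.0005° × 111000 × cos 52.1° = 0.0005 × 111000 × 0.6143 ≈ 34.093 m.
So the lower-latitude error exceeds the higher by 53.705 − 34.093 = 19.613 m.
In feet: 19.6126 m ÷ 0.3048 ≈ 64.346 ft.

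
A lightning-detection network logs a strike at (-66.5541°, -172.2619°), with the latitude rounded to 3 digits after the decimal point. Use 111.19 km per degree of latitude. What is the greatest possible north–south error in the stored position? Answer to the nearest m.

56 m

Rounding to 3 decimal places leaves the latitude within ±0.0005° of the true value.
North–south distance: 0.0005° × 111190 m/° = 55.595 m.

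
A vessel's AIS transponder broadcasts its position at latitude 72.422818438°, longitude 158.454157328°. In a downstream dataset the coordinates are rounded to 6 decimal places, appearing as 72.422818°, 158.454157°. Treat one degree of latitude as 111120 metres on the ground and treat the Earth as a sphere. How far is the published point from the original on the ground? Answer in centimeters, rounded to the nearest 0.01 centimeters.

Δlat = 72.422818438 − 72.422818 = +0.000000438°; Δlon = 158.454157328 − 158.454157 = +0.000000328°.
N–S: 0.000000438° × 111120 m/° = 0.0486706 m.
E–W at 72.4228°: 0.000000328° × 111120 × cos 72.4228° = 0.000000328 × 111120 × 0.3020 ≈ 0.0110067 m.
Combined displacement = (0.0486706² + 0.0110067²)^½ ≈ 0.0498996 m.
That is 0.0498996 m = 4.99 cm.

4.99 centimeters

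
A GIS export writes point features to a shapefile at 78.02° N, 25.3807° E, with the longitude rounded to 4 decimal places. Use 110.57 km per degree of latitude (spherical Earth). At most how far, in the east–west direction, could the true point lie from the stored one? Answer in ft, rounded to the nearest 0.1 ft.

Rounding to 4 decimal places leaves the longitude within ±5e-05° of the true value.
At latitude 78.02° a degree of longitude spans 110570 m × cos 78.02° = 110570 × 0.2076 ≈ 22951 m.
So at most 5e-05° × 22951 ≈ 1.14755 m east–west.
In feet: 1.14755 m ÷ 0.3048 ≈ 3.7649 ft.

3.8 ft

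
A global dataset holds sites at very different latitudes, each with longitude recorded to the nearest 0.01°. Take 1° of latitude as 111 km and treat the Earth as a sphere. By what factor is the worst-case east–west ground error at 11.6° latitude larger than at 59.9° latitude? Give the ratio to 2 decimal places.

Rounding to 2 decimal places leaves the longitude within ±0.005° of the true value.
At 11.6°: 0.005° × 111000 × cos 11.6° = 0.005 × 111000 × 0.9796 ≈ 543.66 m.
At 59.9°: 0.005° × 111000 × cos 59.9° = 0.005 × 111000 × 0.5015 ≈ 278.34 m.
Ratio: 543.66 / 278.34 = cos 11.6° / cos 59.9° ≈ 1.9532.

1.95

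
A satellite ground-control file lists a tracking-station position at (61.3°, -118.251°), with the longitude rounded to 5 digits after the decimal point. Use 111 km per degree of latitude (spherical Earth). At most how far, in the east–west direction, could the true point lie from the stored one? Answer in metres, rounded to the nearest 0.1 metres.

Rounding to 5 decimal places leaves the longitude within ±5e-06° of the true value.
At latitude 61.3° a degree of longitude spans 111000 m × cos 61.3° = 111000 × 0.4802 ≈ 53304.8 m.
So at most 5e-06° × 53304.8 ≈ 0.266524 m east–west.

0.3 metres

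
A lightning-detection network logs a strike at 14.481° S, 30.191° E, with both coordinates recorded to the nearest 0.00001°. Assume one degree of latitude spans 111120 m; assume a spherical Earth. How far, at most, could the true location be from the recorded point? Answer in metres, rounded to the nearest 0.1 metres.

Rounding to 5 decimal places leaves each coordinate within ±5e-06° of the true value.
Latitude error → 5e-06 × 111120 = 0.5556 m along the meridian.
E–W at 14.481°: 5e-06° × 111120 × cos 14.481° = 5e-06 × 111120 × 0.9682 ≈ 0.537949 m.
Combining orthogonally: (0.5556² + 0.537949²)^½ ≈ 0.773357 m.

0.8 metres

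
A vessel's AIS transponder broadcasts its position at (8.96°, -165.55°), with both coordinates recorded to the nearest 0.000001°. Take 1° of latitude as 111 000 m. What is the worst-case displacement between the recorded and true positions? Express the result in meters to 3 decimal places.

0.078 meters

Rounding to 6 decimal places leaves each coordinate within ±5e-07° of the true value.
N–S: 5e-07° × 111000 m/° = 0.0555 m.
East–west component at 8.96°: 5e-07° × 111000 × cos 8.96° ≈ 5e-07 × 109646 ≈ 0.0548228 m.
Worst case both components are at the extreme and orthogonal: √(0.0555² + 0.0548228²) ≈ 0.0780114 m.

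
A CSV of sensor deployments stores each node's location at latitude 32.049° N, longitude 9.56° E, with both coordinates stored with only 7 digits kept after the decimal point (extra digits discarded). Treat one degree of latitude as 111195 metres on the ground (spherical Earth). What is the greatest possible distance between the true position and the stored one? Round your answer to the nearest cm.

Truncating at 7 decimal places can drop up to a full unit in the last place, so each coordinate may be off by as much as 1e-07°.
North–south component: 1e-07° × 111195 = 0.0111195 m.
Longitude error → 1e-07 × 111195 × cos 32.049° = 1e-07 × 111195 × 0.8476 ≈ 0.00942483 m.
Worst case both components are at the extreme and orthogonal: √(0.0111195² + 0.00942483²) ≈ 0.0145764 m.
That is 0.0145764 m = 1.4576 cm.

1 cm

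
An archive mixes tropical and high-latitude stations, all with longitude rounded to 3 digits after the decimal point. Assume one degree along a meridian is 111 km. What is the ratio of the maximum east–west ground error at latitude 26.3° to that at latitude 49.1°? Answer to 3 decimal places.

1.369

Rounding to 3 decimal places leaves the longitude within ±0.0005° of the true value.
At 26.3°: 0.0005° × 111000 × cos 26.3° = 0.0005 × 111000 × 0.8965 ≈ 49.755 m.
Error at 49.1° = 0.0005° × 111000 × cos 49.1° ≈ 55.5 × 0.6547 = 36.338 m.
The ratio reduces to cos 26.3° / cos 49.1° = 0.8965/0.6547 ≈ 1.3692.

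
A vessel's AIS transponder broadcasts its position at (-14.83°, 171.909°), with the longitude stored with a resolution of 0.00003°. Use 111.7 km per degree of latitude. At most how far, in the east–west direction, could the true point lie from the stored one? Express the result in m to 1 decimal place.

1.6 m

With a 0.00003° grid the true value lies within half a step, ±0.00003°/2 = ±1.5e-05°, of the stored one.
Parallels shrink by cos φ, so at 14.83° a degree of longitude is 111700 × 0.9667 ≈ 107979 m.
So at most 1.5e-05° × 107979 ≈ 1.61969 m east–west.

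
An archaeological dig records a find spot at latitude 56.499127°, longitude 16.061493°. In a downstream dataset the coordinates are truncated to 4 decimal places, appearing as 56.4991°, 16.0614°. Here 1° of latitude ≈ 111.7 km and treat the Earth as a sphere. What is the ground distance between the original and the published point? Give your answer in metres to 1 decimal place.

6.5 metres

The latitude changed by +0.000027° and the longitude by +0.000093°.
North–south shift: 0.000027 × 111700 = 3.0159 m.
E–W at 56.4991°: 0.000093° × 111700 × cos 56.4991° = 0.000093 × 111700 × 0.5520 ≈ 5.73371 m.
Combined displacement = (3.0159² + 5.73371²)^½ ≈ 6.47851 m.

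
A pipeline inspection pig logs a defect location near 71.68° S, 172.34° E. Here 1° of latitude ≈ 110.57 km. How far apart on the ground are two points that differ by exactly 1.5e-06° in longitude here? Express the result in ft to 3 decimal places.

One degree of longitude here spans 110570 × cos 71.68° = 110570 × 0.3143 ≈ 34754.8 m; 1.5e-06° of that is 0.0521322 m.
In feet: 0.0521322 m ÷ 0.3048 ≈ 0.17104 ft.

0.171 ft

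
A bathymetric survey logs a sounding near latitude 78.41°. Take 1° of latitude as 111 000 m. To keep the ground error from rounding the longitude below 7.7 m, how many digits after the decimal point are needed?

4 decimal places

At 78.41° one degree of longitude covers 111000 × cos 78.41° ≈ 111000 × 0.2009 ≈ 22300.7 m.
Rounding to N decimal places gives at most 0.5 × 10⁻ᴺ degrees of error, i.e. 0.5 × 10⁻ᴺ × 22300.7 m.
Setting 11150.3 × 10⁻ᴺ ≤ 7.7 gives 10ᴺ ≥ 1448, i.e. N ≥ 3.16.
At 3 places the error can reach 11.2 m, but 4 places keeps it to 1.12 m.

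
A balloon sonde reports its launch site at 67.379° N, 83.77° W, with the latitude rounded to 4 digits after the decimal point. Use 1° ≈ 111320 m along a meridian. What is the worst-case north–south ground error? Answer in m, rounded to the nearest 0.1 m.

5.6 m

Rounding to 4 decimal places leaves the latitude within ±5e-05° of the true value.
So the N–S error is at most 5e-05 × 111320 = 5.566 m.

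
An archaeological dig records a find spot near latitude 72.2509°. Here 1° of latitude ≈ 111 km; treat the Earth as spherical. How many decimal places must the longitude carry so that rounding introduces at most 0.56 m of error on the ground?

At 72.2509° one degree of longitude covers 111000 × cos 72.2509° ≈ 111000 × 0.3048 ≈ 33838.3 m.
N decimal places → at most half a unit in the last place, 0.5 × 10⁻ᴺ° = 33838.3/2 × 10⁻ᴺ m.
Setting 16919.1 × 10⁻ᴺ ≤ 0.56 gives 10ᴺ ≥ 3.021e+04, i.e. N ≥ 4.48.
So 5 decimal places suffice (0.169 m); 4 would allow up to 1.69 m.

5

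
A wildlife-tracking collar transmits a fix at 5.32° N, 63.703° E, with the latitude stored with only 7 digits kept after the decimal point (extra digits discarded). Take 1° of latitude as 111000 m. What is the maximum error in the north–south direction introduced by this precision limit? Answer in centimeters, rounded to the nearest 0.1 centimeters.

1.1 centimeters

Truncating at 7 decimal places can drop up to a full unit in the last place, so the latitude may be off by as much as 1e-07°.
So the N–S error is at most 1e-07 × 111000 = 0.0111 m.
That is 0.0111 m = 1.11 cm.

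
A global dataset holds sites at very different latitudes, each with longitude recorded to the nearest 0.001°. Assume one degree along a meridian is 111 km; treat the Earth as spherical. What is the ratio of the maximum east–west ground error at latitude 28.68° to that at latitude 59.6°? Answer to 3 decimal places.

1.734

Rounding to 3 decimal places leaves the longitude within ±0.0005° of the true value.
Error at 28.68° = 0.0005° × 111000 × cos 28.68° ≈ 55.5 × 0.8773 = 48.691 m.
Error at 59.6° = 0.0005° × 111000 × cos 59.6° ≈ 55.5 × 0.5060 = 28.085 m.
The ratio reduces to cos 28.68° / cos 59.6° = 0.8773/0.5060 ≈ 1.7337.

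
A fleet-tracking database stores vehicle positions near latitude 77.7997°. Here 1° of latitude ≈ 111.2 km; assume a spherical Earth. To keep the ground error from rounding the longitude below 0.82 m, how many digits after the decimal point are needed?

At 77.7997° one degree of longitude covers 111200 × cos 77.7997° ≈ 111200 × 0.2113 ≈ 23499.9 m.
N decimal places → at most half a unit in the last place, 0.5 × 10⁻ᴺ° = 23499.9/2 × 10⁻ᴺ m.
Setting 11749.9 × 10⁻ᴺ ≤ 0.82 gives 10ᴺ ≥ 1.433e+04, i.e. N ≥ 4.16.
At 4 places the error can reach 1.17 m, but 5 places keeps it to 0.117 m.

5 decimal places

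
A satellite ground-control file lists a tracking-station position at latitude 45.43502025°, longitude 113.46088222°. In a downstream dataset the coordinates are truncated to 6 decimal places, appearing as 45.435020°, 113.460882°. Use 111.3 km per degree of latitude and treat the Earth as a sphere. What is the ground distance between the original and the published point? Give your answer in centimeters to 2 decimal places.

3.27 centimeters

Δlat = 45.43502025 − 45.435020 = +0.00000025°; Δlon = 113.46088222 − 113.460882 = +0.00000022°.
N–S: 0.00000025° × 111300 m/° = 0.027825 m.
E–W at 45.435°: 0.00000022° × 111300 × cos 45.435° = 0.00000022 × 111300 × 0.7017 ≈ 0.0171823 m.
Combined displacement = (0.027825² + 0.0171823²)^½ ≈ 0.0327026 m.
That is 0.0327026 m = 3.2703 cm.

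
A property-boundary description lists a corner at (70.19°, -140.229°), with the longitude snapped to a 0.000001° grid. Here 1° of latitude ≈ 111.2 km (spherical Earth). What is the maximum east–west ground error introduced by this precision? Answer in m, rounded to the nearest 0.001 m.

With a 0.000001° grid the true value lies within half a step, ±0.000001°/2 = ±5e-07°, of the stored one.
One degree of longitude at 70.19° is 111200 × cos 70.19° ≈ 111200 × 0.3389 = 37685.9 m.
So at most 5e-07° × 37685.9 ≈ 0.018843 m east–west.

0.019 m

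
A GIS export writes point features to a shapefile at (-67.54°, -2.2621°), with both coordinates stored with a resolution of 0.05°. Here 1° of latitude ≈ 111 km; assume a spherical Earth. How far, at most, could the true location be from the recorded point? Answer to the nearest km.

With a 0.05° grid the true value lies within half a step, ±0.05°/2 = ±0.025°, of the stored one.
North–south component: 0.025° × 111000 = 2775 m.
East–west component at 67.54°: 0.025° × 111000 × cos 67.54° ≈ 0.025 × 42406.3 ≈ 1060.16 m.
The two errors are perpendicular, so the maximum displacement is √(2775² + 1060.16²) ≈ 2970.62 m.
That is 2970.62 m = 2.9706 km.

3 km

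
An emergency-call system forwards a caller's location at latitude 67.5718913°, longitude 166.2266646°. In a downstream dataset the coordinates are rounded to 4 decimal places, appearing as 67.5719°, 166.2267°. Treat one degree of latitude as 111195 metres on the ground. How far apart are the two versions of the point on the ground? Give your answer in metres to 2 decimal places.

The latitude changed by -0.0000087° and the longitude by -0.0000354°.
N–S: -0.0000087° × 111195 m/° = -0.967396 m.
E–W at 67.5719°: -0.0000354° × 111195 × cos 67.5719° = -0.0000354 × 111195 × 0.3815 ≈ -1.50179 m.
Combined displacement = (0.967396² + 1.50179²)^½ ≈ 1.7864 m.

1.79 metres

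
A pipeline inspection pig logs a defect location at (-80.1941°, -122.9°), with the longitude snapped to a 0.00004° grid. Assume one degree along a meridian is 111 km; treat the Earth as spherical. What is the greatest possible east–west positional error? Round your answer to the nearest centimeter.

38 centimeters

With a 0.00004° grid the true value lies within half a step, ±0.00004°/2 = ±2e-05°, of the stored one.
At latitude 80.1941° a degree of longitude spans 111000 m × cos 80.1941° = 111000 × 0.1703 ≈ 18904.5 m.
Maximum E–W displacement: 2e-05 × 18904.5 = 0.37809 m.
That is 0.37809 m = 37.809 cm.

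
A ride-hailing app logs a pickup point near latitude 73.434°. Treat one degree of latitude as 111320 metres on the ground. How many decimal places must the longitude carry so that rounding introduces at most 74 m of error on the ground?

At 73.434° one degree of longitude covers 111320 × cos 73.434° ≈ 111320 × 0.2851 ≈ 31739.5 m.
N decimal places → at most half a unit in the last place, 0.5 × 10⁻ᴺ° = 31739.5/2 × 10⁻ᴺ m.
Need 0.5 × 31739.5 × 10⁻ᴺ ≤ 74 → 10⁻ᴺ ≤ 4.663e-03, so N ≥ 2.33.
N = 2 would give 159 m (too coarse); N = 3 gives 15.9 m ≤ 74 m.

3 decimal places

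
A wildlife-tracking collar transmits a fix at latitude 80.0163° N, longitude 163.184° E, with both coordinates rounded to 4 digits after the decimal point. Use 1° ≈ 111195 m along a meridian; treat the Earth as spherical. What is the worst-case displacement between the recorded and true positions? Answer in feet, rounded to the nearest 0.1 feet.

Rounding to 4 decimal places leaves each coordinate within ±5e-05° of the true value.
N–S: 5e-05° × 111195 m/° = 5.55975 m.
Longitude error → 5e-05 × 111195 × cos 80.0163° = 5e-05 × 111195 × 0.1734 ≈ 0.963883 m.
Combining orthogonally: (5.55975² + 0.963883²)^½ ≈ 5.64268 m.
In feet: 5.64268 m ÷ 0.3048 ≈ 18.513 ft.

18.5 feet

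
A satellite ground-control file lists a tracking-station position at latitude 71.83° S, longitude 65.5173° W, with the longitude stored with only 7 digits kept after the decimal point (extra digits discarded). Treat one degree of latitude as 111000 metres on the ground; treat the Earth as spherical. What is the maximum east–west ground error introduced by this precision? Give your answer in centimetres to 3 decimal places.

Truncating at 7 decimal places can drop up to a full unit in the last place, so the longitude may be off by as much as 1e-07°.
One degree of longitude at 71.83° is 111000 × cos 71.83° ≈ 111000 × 0.3118 = 34614 m.
Maximum E–W displacement: 1e-07 × 34614 = 0.0034614 m.
That is 0.0034614 m = 0.34614 cm.

0.346 centimetres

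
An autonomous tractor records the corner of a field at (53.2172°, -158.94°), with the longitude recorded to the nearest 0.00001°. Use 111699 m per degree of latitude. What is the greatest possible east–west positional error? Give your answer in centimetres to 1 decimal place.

33.4 centimetres

Rounding to 5 decimal places leaves the longitude within ±5e-06° of the true value.
At latitude 53.2172° a degree of longitude spans 111699 m × cos 53.2172° = 111699 × 0.5988 ≈ 66883.5 m.
So at most 5e-06° × 66883.5 ≈ 0.334417 m east–west.
That is 0.334417 m = 33.442 cm.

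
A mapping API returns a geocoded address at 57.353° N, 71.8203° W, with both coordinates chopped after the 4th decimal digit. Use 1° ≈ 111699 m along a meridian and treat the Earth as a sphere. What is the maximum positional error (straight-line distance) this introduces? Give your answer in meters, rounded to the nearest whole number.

Truncating at 4 decimal places can drop up to a full unit in the last place, so each coordinate may be off by as much as 0.0001°.
North–south component: 0.0001° × 111699 = 11.1699 m.
E–W at 57.353°: 0.0001° × 111699 × cos 57.353° = 0.0001 × 111699 × 0.5395 ≈ 6.02573 m.
Combining orthogonally: (11.1699² + 6.02573²)^½ ≈ 12.6916 m.

13 meters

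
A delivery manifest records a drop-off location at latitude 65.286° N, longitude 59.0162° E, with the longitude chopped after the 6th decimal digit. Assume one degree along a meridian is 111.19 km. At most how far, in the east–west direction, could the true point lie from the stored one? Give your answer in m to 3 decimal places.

0.046 m

Truncating at 6 decimal places can drop up to a full unit in the last place, so the longitude may be off by as much as 1e-06°.
Parallels shrink by cos φ, so at 65.286° a degree of longitude is 111190 × 0.4181 ≈ 46487.3 m.
East–west error: 1e-06° × 46487.3 m/° ≈ 0.0464873 m.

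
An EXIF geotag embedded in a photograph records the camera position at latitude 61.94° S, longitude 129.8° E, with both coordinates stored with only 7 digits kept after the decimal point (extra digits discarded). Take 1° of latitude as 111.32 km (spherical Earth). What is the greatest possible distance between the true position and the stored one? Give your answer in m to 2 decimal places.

0.01 m

Truncating at 7 decimal places can drop up to a full unit in the last place, so each coordinate may be off by as much as 1e-07°.
Latitude error → 1e-07 × 111320 = 0.011132 m along the meridian.
Longitude error → 1e-07 × 111320 × cos 61.94° = 1e-07 × 111320 × 0.4704 ≈ 0.00523645 m.
Combining orthogonally: (0.011132² + 0.00523645²)^½ ≈ 0.0123021 m.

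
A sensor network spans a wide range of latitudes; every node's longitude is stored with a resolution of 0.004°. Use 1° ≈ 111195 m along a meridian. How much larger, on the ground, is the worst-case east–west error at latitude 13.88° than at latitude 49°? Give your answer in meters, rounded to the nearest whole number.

70 meters

With a 0.004° grid the true value lies within half a step, ±0.004°/2 = ±0.002°, of the stored one.
Error at 13.88° = 0.002° × 111195 × cos 13.88° ≈ 222.39 × 0.9708 = 215.9 m.
At 49°: 0.002° × 111195 × cos 49° = 0.002 × 111195 × 0.6561 ≈ 145.9 m.
Difference: 215.9 − 145.9 = 69.995 m.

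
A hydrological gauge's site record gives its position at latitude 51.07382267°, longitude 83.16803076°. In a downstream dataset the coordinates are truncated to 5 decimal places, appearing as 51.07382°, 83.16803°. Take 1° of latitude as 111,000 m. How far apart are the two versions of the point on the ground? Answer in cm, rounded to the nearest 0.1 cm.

30.1 cm

The latitude changed by +0.00000267° and the longitude by +0.00000076°.
North–south shift: 0.00000267 × 111000 = 0.29637 m.
E–W at 51.0738°: 0.00000076° × 111000 × cos 51.0738° = 0.00000076 × 111000 × 0.6283 ≈ 0.053005 m.
Distance: √(0.29637² + 0.053005²) ≈ 0.301073 m.
That is 0.301073 m = 30.107 cm.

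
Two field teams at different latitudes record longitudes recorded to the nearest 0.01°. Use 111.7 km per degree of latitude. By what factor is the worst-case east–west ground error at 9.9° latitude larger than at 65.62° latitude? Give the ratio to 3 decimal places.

2.386

Rounding to 2 decimal places leaves the longitude within ±0.005° of the true value.
At 9.9°: 0.005° × 111700 × cos 9.9° = 0.005 × 111700 × 0.9851 ≈ 550.18 m.
Error at 65.62° = 0.005° × 111700 × cos 65.62° ≈ 558.5 × 0.4128 = 230.54 m.
The ratio reduces to cos 9.9° / cos 65.62° = 0.9851/0.4128 ≈ 2.3865.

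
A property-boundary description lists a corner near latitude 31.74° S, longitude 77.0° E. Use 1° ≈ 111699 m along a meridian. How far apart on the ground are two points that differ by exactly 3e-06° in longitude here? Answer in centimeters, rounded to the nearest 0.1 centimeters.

28.5 centimeters

At 31.74° a degree of longitude is 111699 × cos 31.74° ≈ 94993.8 m, so 3e-06° corresponds to 0.284981 m.
That is 0.284981 m = 28.498 cm.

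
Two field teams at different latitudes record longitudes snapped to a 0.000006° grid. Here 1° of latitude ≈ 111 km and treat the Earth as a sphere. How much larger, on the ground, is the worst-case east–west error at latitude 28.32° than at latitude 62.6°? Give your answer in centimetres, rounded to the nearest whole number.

14 centimetres

With a 0.000006° grid the true value lies within half a step, ±0.000006°/2 = ±3e-06°, of the stored one.
Error at 28.32° = 3e-06° × 111000 × cos 28.32° ≈ 0.333 × 0.8803 = 0.29314 m.
Error at 62.6° = 3e-06° × 111000 × cos 62.6° ≈ 0.333 × 0.4602 = 0.15325 m.
So the lower-latitude error exceeds the higher by 0.29314 − 0.15325 = 0.1399 m.
That is 0.139897 m = 13.99 cm.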